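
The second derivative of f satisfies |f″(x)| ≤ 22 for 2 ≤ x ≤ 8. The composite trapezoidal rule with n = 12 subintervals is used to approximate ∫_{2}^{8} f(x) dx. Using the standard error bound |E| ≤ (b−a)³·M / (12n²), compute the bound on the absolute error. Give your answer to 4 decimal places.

|E| ≤ (6)³·22 / (12·12²) = 4752/1728 = 2.7500.

2.7500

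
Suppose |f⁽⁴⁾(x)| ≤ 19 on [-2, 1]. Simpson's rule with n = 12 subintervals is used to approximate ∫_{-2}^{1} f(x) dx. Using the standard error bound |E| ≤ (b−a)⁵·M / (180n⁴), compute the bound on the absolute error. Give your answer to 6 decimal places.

|E| ≤ (3)⁵·19 / (180·12⁴) = 4617/3732480 = 0.001237.

0.001237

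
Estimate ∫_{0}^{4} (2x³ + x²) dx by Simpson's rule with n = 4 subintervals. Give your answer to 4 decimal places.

149.3333

h = (4 − 0)/4 = 1.
Nodes x₀,…,x₄ = 0, 1, 2, 3, 4.
f(x) = 2x³ + x²: f₀=0, f₁=3, f₂=20, f₃=63, f₄=144.
(h/3)·[f₀ + 4f₁ + 2f₂ + 4f₃ + f₄] = 0.333333·(448) = 149.3333.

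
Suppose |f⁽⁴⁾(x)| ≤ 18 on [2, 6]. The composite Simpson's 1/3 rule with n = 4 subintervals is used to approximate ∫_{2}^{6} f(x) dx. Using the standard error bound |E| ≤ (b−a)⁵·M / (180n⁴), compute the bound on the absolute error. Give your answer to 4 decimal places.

0.4000

|E| ≤ (4)⁵·18 / (180·4⁴) = 18432/46080 = 0.4000.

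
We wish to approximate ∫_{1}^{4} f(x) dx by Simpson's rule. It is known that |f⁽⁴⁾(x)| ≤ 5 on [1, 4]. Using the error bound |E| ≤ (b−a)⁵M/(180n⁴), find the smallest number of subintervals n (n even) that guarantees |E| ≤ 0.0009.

10

Need 1215/(180n⁴) ≤ 0.0009.
n⁴ ≥ 1215/(180·0.0009) = 7500 ⇒ n ≥ 9.3060, so the smallest even n is 10. (n must be even for Simpson's rule.)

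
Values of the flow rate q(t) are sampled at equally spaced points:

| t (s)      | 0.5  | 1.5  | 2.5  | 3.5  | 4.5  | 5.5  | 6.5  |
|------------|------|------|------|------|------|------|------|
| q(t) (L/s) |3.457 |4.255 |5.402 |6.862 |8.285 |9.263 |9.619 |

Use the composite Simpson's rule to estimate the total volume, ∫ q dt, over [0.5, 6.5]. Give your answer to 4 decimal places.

40.6567

h = 1, n = 6.
(h/3)·[y₀ + 4y₁ + 2y₂ + 4y₃ + 2y₄ + 4y₅ + y₆] = 0.333333·(121.970) = 40.6567.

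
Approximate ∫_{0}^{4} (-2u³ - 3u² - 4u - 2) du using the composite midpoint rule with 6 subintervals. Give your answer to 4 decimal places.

h = (4 − 0)/6 = 0.666667.
Midpoints m₁,…,m₆ = 0.333333, 1, 1.666667, 2.333333, 3, 3.666667.
f(m₁)=-3.740741, f(m₂)=-11, f(m₃)=-26.259259, f(m₄)=-53.074074, f(m₅)=-95, f(m₆)=-155.592593.
h·[f(m₁) + f(m₂) + f(m₃) + f(m₄) + f(m₅) + f(m₆)] = 0.666667·(-344.666667) = -229.7778.

-229.7778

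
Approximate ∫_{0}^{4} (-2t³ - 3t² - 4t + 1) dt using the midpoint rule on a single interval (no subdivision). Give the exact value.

-140

M = (b−a)·f(2) = 4·(-35) = -140.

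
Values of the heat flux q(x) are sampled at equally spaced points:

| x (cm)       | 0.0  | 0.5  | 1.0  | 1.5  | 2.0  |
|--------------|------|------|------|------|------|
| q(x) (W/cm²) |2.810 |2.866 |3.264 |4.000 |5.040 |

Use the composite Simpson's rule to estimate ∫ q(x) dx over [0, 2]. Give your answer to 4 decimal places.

h = 0.5, n = 4.
(h/3)·[y₀ + 4y₁ + 2y₂ + 4y₃ + y₄] = 0.166667·(41.842) = 6.9737.

6.9737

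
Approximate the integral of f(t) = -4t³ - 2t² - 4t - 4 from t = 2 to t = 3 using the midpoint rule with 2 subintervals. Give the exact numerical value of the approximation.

-91

h = (3 − 2)/2 = 0.5.
Midpoints m₁,…,m₂ = 2.25, 2.75.
f(m₁)=-68.6875, f(m₂)=-113.3125.
h·[f(m₁) + f(m₂)] = 0.5·(-182) = -91.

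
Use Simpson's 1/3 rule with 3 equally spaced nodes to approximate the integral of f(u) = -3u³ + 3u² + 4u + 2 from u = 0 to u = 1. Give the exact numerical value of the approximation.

4.25

h = (1 − 0)/2 = 0.5.
Nodes u₀,…,u₂ = 0, 0.5, 1.
f(u) = -3u³ + 3u² + 4u + 2: f₀=2, f₁=4.375, f₂=6.
(h/3)·[f₀ + 4f₁ + f₂] = 0.166667·(25.5) = 4.25.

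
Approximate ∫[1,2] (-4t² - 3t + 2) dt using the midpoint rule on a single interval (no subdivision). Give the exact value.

-11.5

M = (b−a)·f(1.5) = 1·(-11.5) = -11.5.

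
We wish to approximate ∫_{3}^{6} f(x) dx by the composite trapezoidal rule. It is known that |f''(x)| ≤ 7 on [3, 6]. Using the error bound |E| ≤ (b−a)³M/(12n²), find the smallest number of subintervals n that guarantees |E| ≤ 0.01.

40

Need 189/(12n²) ≤ 0.01.
n² ≥ 189/(12·0.01) = 1575 ⇒ n ≥ 39.6863, so the smallest n is 40.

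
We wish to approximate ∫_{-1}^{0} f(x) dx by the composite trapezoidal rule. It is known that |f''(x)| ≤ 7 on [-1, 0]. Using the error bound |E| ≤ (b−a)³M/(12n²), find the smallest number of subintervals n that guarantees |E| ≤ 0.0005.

Need 7/(12n²) ≤ 0.0005.
n² ≥ 7/(12·0.0005) = 1166.67 ⇒ n ≥ 34.1565, so the smallest n is 35.

35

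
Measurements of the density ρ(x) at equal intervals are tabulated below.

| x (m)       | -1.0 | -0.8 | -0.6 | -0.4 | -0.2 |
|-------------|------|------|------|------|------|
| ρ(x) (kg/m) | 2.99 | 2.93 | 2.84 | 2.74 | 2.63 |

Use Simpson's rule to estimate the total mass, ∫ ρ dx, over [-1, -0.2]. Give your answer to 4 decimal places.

2.2653

h = 0.2, n = 4.
(h/3)·[y₀ + 4y₁ + 2y₂ + 4y₃ + y₄] = 0.066667·(33.98) = 2.2653.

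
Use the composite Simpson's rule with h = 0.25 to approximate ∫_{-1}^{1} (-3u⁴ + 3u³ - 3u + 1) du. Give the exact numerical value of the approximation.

h = (1 − (-1))/8 = 0.25.
Nodes u₀,…,u₈ = -1, -0.75, -0.5, -0.25, 0, 0.25, 0.5, 0.75, 1.
f(u) = -3u⁴ + 3u³ - 3u + 1: f₀=-2, f₁=1.03515625, f₂=1.9375, f₃=1.69140625, f₄=1, f₅=0.28515625, f₆=-0.3125, f₇=-0.93359375, f₈=-2.
(h/3)·[f₀ + 4f₁ + 2f₂ + 4f₃ + 2f₄ + 4f₅ + 2f₆ + 4f₇ + f₈] = 0.083333·(9.5625) = 0.796875.

0.796875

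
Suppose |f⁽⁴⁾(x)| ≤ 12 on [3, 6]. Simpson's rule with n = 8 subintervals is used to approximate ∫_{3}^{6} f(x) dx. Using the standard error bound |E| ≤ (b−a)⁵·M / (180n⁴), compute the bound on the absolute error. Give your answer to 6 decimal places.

|E| ≤ (3)⁵·12 / (180·8⁴) = 2916/737280 = 0.003955.

0.003955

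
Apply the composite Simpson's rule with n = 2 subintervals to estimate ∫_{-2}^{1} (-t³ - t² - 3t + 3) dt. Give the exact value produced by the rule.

h = (1 − (-2))/2 = 1.5.
Nodes t₀,…,t₂ = -2, -0.5, 1.
f(t) = -t³ - t² - 3t + 3: f₀=13, f₁=4.375, f₂=-2.
(h/3)·[f₀ + 4f₁ + f₂] = 0.5·(28.5) = 14.25.

14.25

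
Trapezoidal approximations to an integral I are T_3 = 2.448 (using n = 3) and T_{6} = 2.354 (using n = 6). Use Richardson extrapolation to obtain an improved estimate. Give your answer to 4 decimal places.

R = (4·T_{6} − T_3) / 3 = (4·2.354 − 2.448)/3 = (6.968)/3 = 2.3227.

2.3227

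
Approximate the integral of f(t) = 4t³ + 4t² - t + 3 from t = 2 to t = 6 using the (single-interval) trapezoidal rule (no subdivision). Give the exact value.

T = (b−a)/2 · [f(2) + f(6)] = 2·[49 + 1005] = 2108.

2108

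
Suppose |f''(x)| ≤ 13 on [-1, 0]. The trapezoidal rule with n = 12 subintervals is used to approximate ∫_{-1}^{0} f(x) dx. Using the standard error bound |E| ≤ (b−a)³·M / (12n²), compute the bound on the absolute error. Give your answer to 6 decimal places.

|E| ≤ (1)³·13 / (12·12²) = 13/1728 = 0.007523.

0.007523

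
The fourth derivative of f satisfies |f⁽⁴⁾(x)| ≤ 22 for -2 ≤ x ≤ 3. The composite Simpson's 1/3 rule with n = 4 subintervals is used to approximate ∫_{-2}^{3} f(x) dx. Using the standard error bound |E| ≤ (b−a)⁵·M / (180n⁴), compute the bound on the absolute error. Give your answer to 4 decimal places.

1.4920

|E| ≤ (5)⁵·22 / (180·4⁴) = 68750/46080 = 1.4920.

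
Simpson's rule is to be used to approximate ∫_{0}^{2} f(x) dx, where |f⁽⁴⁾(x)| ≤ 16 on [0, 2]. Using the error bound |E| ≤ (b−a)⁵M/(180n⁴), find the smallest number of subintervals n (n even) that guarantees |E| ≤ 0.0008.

8

Need 512/(180n⁴) ≤ 0.0008.
n⁴ ≥ 512/(180·0.0008) = 3555.56 ⇒ n ≥ 7.7219, so the smallest even n is 8. (n must be even for Simpson's rule.)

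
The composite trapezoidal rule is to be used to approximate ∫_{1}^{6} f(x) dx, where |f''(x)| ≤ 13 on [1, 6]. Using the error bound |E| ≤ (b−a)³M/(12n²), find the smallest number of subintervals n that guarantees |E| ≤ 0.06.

48

Need 1625/(12n²) ≤ 0.06.
n² ≥ 1625/(12·0.06) = 2256.94 ⇒ n ≥ 47.5073, so the smallest n is 48.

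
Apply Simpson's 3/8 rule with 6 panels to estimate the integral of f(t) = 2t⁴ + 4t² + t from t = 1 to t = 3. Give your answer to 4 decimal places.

h = (3 − 1)/6 = 0.333333.
Nodes t₀,…,t₆ = 1, 1.333333, 1.666667, 2, 2.333333, 2.666667, 3.
f(t) = 2t⁴ + 4t² + t: f₀=7, f₁=14.765432, f₂=28.209877, f₃=50, f₄=83.395062, f₅=132.246914, f₆=201.
(3h/8)·[f₀ + 3f₁ + 3f₂ + 2f₃ + 3f₄ + 3f₅ + f₆] = 0.125·(1083.851852) = 135.4815.

135.4815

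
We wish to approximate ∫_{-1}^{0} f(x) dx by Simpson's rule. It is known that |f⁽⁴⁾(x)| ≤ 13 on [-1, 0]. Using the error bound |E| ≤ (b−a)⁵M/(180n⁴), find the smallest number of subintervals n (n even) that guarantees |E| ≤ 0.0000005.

Need 13/(180n⁴) ≤ 0.0000005.
n⁴ ≥ 13/(180·0.0000005) = 144444 ⇒ n ≥ 19.4951, so the smallest even n is 20. (n must be even for Simpson's rule.)

20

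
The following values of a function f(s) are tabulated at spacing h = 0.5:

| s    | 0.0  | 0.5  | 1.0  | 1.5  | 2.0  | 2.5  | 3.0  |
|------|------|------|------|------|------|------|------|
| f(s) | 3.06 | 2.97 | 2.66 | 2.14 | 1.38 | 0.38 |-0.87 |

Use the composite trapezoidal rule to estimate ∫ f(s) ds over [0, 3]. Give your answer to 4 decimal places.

h = 0.5, n = 6.
(h/2)·[y₀ + 2y₁ + 2y₂ + 2y₃ + 2y₄ + 2y₅ + y₆] = 0.25·(21.25) = 5.3125.

5.3125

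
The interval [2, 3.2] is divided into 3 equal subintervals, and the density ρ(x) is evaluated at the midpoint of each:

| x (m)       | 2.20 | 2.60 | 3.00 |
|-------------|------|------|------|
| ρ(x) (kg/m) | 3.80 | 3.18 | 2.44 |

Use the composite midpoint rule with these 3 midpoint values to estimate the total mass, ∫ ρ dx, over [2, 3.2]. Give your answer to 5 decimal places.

h = 0.4, n = 3.
h·[y(m₁) + y(m₂) + y(m₃)] = 0.4·(9.42) = 3.76800.

3.76800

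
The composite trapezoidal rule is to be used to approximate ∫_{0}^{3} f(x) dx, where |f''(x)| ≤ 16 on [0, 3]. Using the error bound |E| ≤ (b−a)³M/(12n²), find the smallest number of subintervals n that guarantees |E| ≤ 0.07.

23

Need 432/(12n²) ≤ 0.07.
n² ≥ 432/(12·0.07) = 514.286 ⇒ n ≥ 22.6779, so the smallest n is 23.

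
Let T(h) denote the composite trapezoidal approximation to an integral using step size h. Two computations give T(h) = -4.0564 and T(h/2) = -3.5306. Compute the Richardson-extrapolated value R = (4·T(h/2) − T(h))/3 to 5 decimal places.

R = (4·T(h/2) − T(h)) / 3 = (4·(-3.5306) − (-4.0564))/3 = (-10.0660)/3 = -3.35533.

-3.35533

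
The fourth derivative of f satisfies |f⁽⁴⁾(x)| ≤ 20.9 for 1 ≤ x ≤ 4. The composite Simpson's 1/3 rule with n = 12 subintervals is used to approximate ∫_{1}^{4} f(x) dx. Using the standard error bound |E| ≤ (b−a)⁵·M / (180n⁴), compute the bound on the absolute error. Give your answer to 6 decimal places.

|E| ≤ (3)⁵·20.9 / (180·12⁴) = 5078.7/3732480 = 0.001361.

0.001361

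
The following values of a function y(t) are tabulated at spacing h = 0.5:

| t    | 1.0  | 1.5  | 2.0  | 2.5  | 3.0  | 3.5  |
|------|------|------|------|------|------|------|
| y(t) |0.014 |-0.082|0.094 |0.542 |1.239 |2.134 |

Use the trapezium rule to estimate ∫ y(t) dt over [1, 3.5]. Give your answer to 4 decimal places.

h = 0.5, n = 5.
(h/2)·[y₀ + 2y₁ + 2y₂ + 2y₃ + 2y₄ + y₅] = 0.25·(5.734) = 1.4335.

1.4335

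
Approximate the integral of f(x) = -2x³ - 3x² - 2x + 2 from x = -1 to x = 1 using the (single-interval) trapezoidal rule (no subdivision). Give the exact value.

-2

T = (b−a)/2 · [f(-1) + f(1)] = 1·[3 + (-5)] = -2.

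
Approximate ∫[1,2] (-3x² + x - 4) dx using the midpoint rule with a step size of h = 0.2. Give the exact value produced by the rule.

-9.49

h = (2 − 1)/5 = 0.2.
Midpoints m₁,…,m₅ = 1.1, 1.3, 1.5, 1.7, 1.9.
f(m₁)=-6.53, f(m₂)=-7.77, f(m₃)=-9.25, f(m₄)=-10.97, f(m₅)=-12.93.
h·[f(m₁) + f(m₂) + f(m₃) + f(m₄) + f(m₅)] = 0.2·(-47.45) = -9.49.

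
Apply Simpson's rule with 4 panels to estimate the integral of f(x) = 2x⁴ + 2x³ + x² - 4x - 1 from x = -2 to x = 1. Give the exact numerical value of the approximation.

11.953125

h = (1 − (-2))/4 = 0.75.
Nodes x₀,…,x₄ = -2, -1.25, -0.5, 0.25, 1.
f(x) = 2x⁴ + 2x³ + x² - 4x - 1: f₀=27, f₁=6.5390625, f₂=1.125, f₃=-1.8984375, f₄=0.
(h/3)·[f₀ + 4f₁ + 2f₂ + 4f₃ + f₄] = 0.25·(47.8125) = 11.953125.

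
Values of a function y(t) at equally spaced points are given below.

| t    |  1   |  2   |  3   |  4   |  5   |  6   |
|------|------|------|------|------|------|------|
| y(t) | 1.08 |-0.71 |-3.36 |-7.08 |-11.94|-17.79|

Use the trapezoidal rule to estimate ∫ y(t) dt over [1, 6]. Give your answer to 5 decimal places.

-31.44500

h = 1, n = 5.
(h/2)·[y₀ + 2y₁ + 2y₂ + 2y₃ + 2y₄ + y₅] = 0.5·(-62.89) = -31.44500.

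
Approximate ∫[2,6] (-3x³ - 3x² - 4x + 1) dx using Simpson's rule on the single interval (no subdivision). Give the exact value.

-1228

S = (b−a)/6 · [f(2) + 4f(4) + f(6)] = 0.666667·[(-43) + 4·(-255) + (-779)] = -1228.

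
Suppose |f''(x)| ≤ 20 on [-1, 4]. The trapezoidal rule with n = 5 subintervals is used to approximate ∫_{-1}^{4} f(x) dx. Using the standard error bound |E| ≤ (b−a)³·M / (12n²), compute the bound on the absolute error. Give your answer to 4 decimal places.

|E| ≤ (5)³·20 / (12·5²) = 2500/300 = 8.3333.

8.3333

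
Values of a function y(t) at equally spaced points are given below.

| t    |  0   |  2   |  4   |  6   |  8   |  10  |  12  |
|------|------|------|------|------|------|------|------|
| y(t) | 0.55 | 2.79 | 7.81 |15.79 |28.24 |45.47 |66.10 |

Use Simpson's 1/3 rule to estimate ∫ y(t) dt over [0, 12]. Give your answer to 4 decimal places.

263.3000

h = 2, n = 6.
(h/3)·[y₀ + 4y₁ + 2y₂ + 4y₃ + 2y₄ + 4y₅ + y₆] = 0.666667·(394.95) = 263.3000.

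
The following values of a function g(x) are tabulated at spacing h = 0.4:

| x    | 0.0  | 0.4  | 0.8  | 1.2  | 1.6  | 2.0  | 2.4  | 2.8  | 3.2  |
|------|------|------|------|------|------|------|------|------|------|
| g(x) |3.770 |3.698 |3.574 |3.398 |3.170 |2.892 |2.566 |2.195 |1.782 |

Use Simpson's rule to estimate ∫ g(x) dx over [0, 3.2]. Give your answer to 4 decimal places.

h = 0.4, n = 8.
(h/3)·[y₀ + 4y₁ + 2y₂ + 4y₃ + 2y₄ + 4y₅ + 2y₆ + 4y₇ + y₈] = 0.133333·(72.904) = 9.7205.

9.7205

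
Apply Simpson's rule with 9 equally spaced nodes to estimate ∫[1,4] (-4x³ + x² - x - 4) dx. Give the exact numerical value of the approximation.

-253.5

h = (4 − 1)/8 = 0.375.
Nodes x₀,…,x₈ = 1, 1.375, 1.75, 2.125, 2.5, 2.875, 3.25, 3.625, 4.
f(x) = -4x³ + x² - x - 4: f₀=-8, f₁=-13.8828125, f₂=-24.125, f₃=-39.9921875, f₄=-62.75, f₅=-93.6640625, f₆=-134, f₇=-185.0234375, f₈=-248.
(h/3)·[f₀ + 4f₁ + 2f₂ + 4f₃ + 2f₄ + 4f₅ + 2f₆ + 4f₇ + f₈] = 0.125·(-2028) = -253.5.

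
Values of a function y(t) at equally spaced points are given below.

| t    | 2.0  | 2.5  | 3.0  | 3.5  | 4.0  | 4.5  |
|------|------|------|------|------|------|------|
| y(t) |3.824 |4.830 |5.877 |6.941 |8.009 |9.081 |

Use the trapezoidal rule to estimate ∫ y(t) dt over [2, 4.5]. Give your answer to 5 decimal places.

16.05475

h = 0.5, n = 5.
(h/2)·[y₀ + 2y₁ + 2y₂ + 2y₃ + 2y₄ + y₅] = 0.25·(64.219) = 16.05475.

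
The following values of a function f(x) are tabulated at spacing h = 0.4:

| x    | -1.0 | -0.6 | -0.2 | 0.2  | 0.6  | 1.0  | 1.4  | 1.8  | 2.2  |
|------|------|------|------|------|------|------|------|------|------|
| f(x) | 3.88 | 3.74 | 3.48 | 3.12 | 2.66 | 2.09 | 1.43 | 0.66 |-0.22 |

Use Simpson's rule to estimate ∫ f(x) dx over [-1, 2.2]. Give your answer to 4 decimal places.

h = 0.4, n = 8.
(h/3)·[y₀ + 4y₁ + 2y₂ + 4y₃ + 2y₄ + 4y₅ + 2y₆ + 4y₇ + y₈] = 0.133333·(57.24) = 7.6320.

7.6320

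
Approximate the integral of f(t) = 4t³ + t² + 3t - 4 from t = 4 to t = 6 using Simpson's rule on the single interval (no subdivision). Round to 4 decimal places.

1112.6667

S = (b−a)/6 · [f(4) + 4f(5) + f(6)] = 0.333333·[280 + 4·536 + 914] = 1112.6667.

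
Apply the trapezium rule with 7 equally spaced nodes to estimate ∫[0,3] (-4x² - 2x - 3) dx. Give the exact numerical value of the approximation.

-54.5

h = (3 − 0)/6 = 0.5.
Nodes x₀,…,x₆ = 0, 0.5, 1, 1.5, 2, 2.5, 3.
f(x) = -4x² - 2x - 3: f₀=-3, f₁=-5, f₂=-9, f₃=-15, f₄=-23, f₅=-33, f₆=-45.
(h/2)·[f₀ + 2f₁ + 2f₂ + 2f₃ + 2f₄ + 2f₅ + f₆] = 0.25·(-218) = -54.5.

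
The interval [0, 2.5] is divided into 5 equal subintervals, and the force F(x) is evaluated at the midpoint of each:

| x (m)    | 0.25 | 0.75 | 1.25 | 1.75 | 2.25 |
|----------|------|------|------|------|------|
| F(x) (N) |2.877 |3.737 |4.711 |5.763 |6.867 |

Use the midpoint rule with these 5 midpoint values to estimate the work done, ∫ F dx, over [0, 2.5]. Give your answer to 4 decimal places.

h = 0.5, n = 5.
h·[y(m₁) + y(m₂) + y(m₃) + y(m₄) + y(m₅)] = 0.5·(23.955) = 11.9775.

11.9775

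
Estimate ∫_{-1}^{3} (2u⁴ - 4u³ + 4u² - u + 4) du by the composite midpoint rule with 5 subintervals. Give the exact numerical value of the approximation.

62.76224

h = (3 − (-1))/5 = 0.8.
Midpoints m₁,…,m₅ = -0.6, 0.2, 1, 1.8, 2.6.
f(m₁)=7.1632, f(m₂)=3.9312, f(m₃)=5, f(m₄)=12.8272, f(m₅)=49.5312.
h·[f(m₁) + f(m₂) + f(m₃) + f(m₄) + f(m₅)] = 0.8·(78.4528) = 62.76224.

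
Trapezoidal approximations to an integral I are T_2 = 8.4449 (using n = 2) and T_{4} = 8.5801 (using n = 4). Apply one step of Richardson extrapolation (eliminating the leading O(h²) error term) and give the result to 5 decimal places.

R = (4·T_{4} − T_2) / 3 = (4·8.5801 − 8.4449)/3 = (25.8755)/3 = 8.62517.

8.62517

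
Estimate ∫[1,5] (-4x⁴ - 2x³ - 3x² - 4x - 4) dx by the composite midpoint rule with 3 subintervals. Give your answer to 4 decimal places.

-2841.2675

h = (5 − 1)/3 = 1.333333.
Midpoints m₁,…,m₃ = 1.666667, 3, 4.333333.
f(m₁)=-59.123457, f(m₂)=-421, f(m₃)=-1650.827160.
h·[f(m₁) + f(m₂) + f(m₃)] = 1.333333·(-2130.950617) = -2841.2675.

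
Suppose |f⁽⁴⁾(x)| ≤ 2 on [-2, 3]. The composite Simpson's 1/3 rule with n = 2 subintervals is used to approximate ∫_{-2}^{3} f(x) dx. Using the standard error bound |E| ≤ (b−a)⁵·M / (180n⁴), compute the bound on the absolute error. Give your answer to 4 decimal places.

2.1701

|E| ≤ (5)⁵·2 / (180·2⁴) = 6250/2880 = 2.1701.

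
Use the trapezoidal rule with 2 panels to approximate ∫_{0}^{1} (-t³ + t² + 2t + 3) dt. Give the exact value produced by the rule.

h = (1 − 0)/2 = 0.5.
Nodes t₀,…,t₂ = 0, 0.5, 1.
f(t) = -t³ + t² + 2t + 3: f₀=3, f₁=4.125, f₂=5.
(h/2)·[f₀ + 2f₁ + f₂] = 0.25·(16.25) = 4.0625.

4.0625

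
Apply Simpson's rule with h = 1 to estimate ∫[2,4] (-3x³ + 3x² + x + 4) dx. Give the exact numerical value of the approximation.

h = (4 − 2)/2 = 1.
Nodes x₀,…,x₂ = 2, 3, 4.
f(x) = -3x³ + 3x² + x + 4: f₀=-6, f₁=-47, f₂=-136.
(h/3)·[f₀ + 4f₁ + f₂] = 0.333333·(-330) = -110.

-110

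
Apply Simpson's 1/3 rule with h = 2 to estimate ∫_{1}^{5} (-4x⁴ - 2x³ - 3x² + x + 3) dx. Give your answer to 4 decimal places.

h = (5 − 1)/2 = 2.
Nodes x₀,…,x₂ = 1, 3, 5.
f(x) = -4x⁴ - 2x³ - 3x² + x + 3: f₀=-5, f₁=-399, f₂=-2817.
(h/3)·[f₀ + 4f₁ + f₂] = 0.666667·(-4418) = -2945.3333.

-2945.3333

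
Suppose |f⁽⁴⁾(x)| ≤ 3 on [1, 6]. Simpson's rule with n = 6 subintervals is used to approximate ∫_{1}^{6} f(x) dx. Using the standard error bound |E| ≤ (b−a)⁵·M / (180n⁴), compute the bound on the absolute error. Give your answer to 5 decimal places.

0.04019

|E| ≤ (5)⁵·3 / (180·6⁴) = 9375/233280 = 0.04019.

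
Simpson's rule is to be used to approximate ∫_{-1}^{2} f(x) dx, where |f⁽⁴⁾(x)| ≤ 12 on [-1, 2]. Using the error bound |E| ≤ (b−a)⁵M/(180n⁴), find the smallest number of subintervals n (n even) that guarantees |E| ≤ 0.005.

Need 2916/(180n⁴) ≤ 0.005.
n⁴ ≥ 2916/(180·0.005) = 3240 ⇒ n ≥ 7.5446, so the smallest even n is 8. (n must be even for Simpson's rule.)

8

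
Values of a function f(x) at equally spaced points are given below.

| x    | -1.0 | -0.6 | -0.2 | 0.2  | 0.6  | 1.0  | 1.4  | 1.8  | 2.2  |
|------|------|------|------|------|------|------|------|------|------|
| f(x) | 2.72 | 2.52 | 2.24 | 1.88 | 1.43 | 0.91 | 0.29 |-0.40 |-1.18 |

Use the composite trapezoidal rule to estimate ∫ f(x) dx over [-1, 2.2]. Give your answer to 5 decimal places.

h = 0.4, n = 8.
(h/2)·[y₀ + 2y₁ + 2y₂ + 2y₃ + 2y₄ + 2y₅ + 2y₆ + 2y₇ + y₈] = 0.2·(19.28) = 3.85600.

3.85600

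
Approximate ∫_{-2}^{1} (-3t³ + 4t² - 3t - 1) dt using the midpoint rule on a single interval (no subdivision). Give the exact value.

M = (b−a)·f(-0.5) = 3·(1.875) = 5.625.

5.625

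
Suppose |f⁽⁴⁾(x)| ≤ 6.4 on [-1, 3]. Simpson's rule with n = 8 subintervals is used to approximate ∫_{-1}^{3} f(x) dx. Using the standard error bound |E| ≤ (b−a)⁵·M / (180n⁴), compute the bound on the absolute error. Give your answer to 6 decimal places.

0.008889

|E| ≤ (4)⁵·6.4 / (180·8⁴) = 6553.6/737280 = 0.008889.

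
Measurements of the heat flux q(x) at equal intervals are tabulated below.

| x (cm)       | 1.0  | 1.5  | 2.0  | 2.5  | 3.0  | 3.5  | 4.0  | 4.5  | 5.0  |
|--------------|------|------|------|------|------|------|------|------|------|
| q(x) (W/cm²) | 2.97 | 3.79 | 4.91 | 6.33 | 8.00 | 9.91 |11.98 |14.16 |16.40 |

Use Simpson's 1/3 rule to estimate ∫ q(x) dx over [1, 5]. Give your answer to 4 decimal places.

34.3183

h = 0.5, n = 8.
(h/3)·[y₀ + 4y₁ + 2y₂ + 4y₃ + 2y₄ + 4y₅ + 2y₆ + 4y₇ + y₈] = 0.166667·(205.91) = 34.3183.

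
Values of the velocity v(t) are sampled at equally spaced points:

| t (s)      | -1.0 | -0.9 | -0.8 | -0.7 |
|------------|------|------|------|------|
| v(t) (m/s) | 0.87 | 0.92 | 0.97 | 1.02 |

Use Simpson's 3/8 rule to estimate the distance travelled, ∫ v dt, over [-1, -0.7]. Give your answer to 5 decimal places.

h = 0.1, n = 3.
(3h/8)·[y₀ + 3y₁ + 3y₂ + y₃] = 0.0375·(7.56) = 0.28350.

0.28350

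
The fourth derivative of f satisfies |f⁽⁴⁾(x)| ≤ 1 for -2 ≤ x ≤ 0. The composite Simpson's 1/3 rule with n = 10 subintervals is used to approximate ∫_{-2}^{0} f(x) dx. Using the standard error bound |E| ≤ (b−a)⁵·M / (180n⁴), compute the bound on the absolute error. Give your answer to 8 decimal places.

0.00001778

|E| ≤ (2)⁵·1 / (180·10⁴) = 32/1800000 = 0.00001778.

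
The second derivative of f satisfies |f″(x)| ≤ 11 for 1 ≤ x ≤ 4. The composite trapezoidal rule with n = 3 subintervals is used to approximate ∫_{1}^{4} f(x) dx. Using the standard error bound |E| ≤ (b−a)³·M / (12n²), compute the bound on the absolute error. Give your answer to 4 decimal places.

2.7500

|E| ≤ (3)³·11 / (12·3²) = 297/108 = 2.7500.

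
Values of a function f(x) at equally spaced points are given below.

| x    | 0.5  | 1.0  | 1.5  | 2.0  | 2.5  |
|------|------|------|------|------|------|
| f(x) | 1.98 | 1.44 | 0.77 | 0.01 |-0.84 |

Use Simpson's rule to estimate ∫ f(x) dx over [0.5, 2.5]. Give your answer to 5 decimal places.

h = 0.5, n = 4.
(h/3)·[y₀ + 4y₁ + 2y₂ + 4y₃ + y₄] = 0.166667·(8.48) = 1.41333.

1.41333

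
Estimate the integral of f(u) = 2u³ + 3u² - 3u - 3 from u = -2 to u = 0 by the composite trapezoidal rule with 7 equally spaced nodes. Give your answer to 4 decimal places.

-0.1111

h = (0 − (-2))/6 = 0.333333.
Nodes u₀,…,u₆ = -2, -1.666667, -1.333333, -1, -0.666667, -0.333333, 0.
f(u) = 2u³ + 3u² - 3u - 3: f₀=-1, f₁=1.074074, f₂=1.592593, f₃=1, f₄=-0.259259, f₅=-1.740741, f₆=-3.
(h/2)·[f₀ + 2f₁ + 2f₂ + 2f₃ + 2f₄ + 2f₅ + f₆] = 0.166667·(-0.666667) = -0.1111.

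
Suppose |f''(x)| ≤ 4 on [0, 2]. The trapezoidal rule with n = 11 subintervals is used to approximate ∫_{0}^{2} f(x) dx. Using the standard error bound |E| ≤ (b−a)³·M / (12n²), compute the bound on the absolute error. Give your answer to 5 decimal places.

|E| ≤ (2)³·4 / (12·11²) = 32/1452 = 0.02204.

0.02204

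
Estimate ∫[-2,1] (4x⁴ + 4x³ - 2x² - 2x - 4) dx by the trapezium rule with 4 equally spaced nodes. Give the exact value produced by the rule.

h = (1 − (-2))/3 = 1.
Nodes x₀,…,x₃ = -2, -1, 0, 1.
f(x) = 4x⁴ + 4x³ - 2x² - 2x - 4: f₀=24, f₁=-4, f₂=-4, f₃=0.
(h/2)·[f₀ + 2f₁ + 2f₂ + f₃] = 0.5·(8) = 4.

4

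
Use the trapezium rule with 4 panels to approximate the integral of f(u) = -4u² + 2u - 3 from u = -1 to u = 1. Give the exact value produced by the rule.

-9

h = (1 − (-1))/4 = 0.5.
Nodes u₀,…,u₄ = -1, -0.5, 0, 0.5, 1.
f(u) = -4u² + 2u - 3: f₀=-9, f₁=-5, f₂=-3, f₃=-3, f₄=-5.
(h/2)·[f₀ + 2f₁ + 2f₂ + 2f₃ + f₄] = 0.25·(-36) = -9.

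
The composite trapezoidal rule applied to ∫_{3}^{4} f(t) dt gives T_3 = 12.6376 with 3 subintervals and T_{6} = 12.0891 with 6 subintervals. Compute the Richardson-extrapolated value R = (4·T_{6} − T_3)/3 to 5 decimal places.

R = (4·T_{6} − T_3) / 3 = (4·12.0891 − 12.6376)/3 = (35.7188)/3 = 11.90627.

11.90627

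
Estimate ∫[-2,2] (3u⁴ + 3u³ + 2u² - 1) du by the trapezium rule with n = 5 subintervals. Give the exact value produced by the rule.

55.99616

h = (2 − (-2))/5 = 0.8.
Nodes u₀,…,u₅ = -2, -1.2, -0.4, 0.4, 1.2, 2.
f(u) = 3u⁴ + 3u³ + 2u² - 1: f₀=31, f₁=2.9168, f₂=-0.7952, f₃=-0.4112, f₄=13.2848, f₅=79.
(h/2)·[f₀ + 2f₁ + 2f₂ + 2f₃ + 2f₄ + f₅] = 0.4·(139.9904) = 55.99616.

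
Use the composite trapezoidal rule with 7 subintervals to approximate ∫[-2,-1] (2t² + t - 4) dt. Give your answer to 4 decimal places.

h = (-1 − (-2))/7 = 0.142857.
Nodes t₀,…,t₇ = -2, -1.857143, -1.714286, -1.571429, -1.428571, -1.285714, -1.142857, -1.
f(t) = 2t² + t - 4: f₀=2, f₁=1.040816, f₂=0.163265, f₃=-0.632653, f₄=-1.346939, f₅=-1.979592, f₆=-2.530612, f₇=-3.
(h/2)·[f₀ + 2f₁ + 2f₂ + 2f₃ + 2f₄ + 2f₅ + 2f₆ + f₇] = 0.071429·(-11.571429) = -0.8265.

-0.8265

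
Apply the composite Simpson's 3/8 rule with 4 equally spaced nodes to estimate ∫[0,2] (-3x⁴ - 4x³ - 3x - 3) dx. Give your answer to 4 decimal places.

-47.5556

h = (2 − 0)/3 = 0.666667.
Nodes x₀,…,x₃ = 0, 0.666667, 1.333333, 2.
f(x) = -3x⁴ - 4x³ - 3x - 3: f₀=-3, f₁=-6.777778, f₂=-25.962963, f₃=-89.
(3h/8)·[f₀ + 3f₁ + 3f₂ + f₃] = 0.25·(-190.222222) = -47.5556.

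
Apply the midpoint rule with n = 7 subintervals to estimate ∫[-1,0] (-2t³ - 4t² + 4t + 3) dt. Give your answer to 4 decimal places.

0.1684

h = (0 − (-1))/7 = 0.142857.
Midpoints m₁,…,m₇ = -0.928571, -0.785714, -0.642857, -0.5, -0.357143, -0.214286, -0.071429.
f(m₁)=-2.561953, f(m₂)=-1.642128, f(m₃)=-0.693149, f(m₄)=0.25, f(m₅)=1.152332, f(m₆)=1.978863, f(m₇)=2.694606.
h·[f(m₁) + f(m₂) + f(m₃) + f(m₄) + f(m₅) + f(m₆) + f(m₇)] = 0.142857·(1.178571) = 0.1684.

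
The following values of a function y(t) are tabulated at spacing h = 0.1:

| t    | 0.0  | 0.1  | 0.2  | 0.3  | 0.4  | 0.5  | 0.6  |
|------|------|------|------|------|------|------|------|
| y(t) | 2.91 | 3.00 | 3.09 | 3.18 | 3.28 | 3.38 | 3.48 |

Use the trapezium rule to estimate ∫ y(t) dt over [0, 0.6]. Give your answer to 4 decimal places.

h = 0.1, n = 6.
(h/2)·[y₀ + 2y₁ + 2y₂ + 2y₃ + 2y₄ + 2y₅ + y₆] = 0.05·(38.25) = 1.9125.

1.9125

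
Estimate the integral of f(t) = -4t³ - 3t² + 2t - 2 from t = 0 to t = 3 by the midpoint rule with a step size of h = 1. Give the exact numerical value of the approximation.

-99.75

h = (3 − 0)/3 = 1.
Midpoints m₁,…,m₃ = 0.5, 1.5, 2.5.
f(m₁)=-2.25, f(m₂)=-19.25, f(m₃)=-78.25.
h·[f(m₁) + f(m₂) + f(m₃)] = 1·(-99.75) = -99.75.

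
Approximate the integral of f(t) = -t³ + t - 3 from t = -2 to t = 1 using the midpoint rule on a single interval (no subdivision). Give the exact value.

M = (b−a)·f(-0.5) = 3·(-3.375) = -10.125.

-10.125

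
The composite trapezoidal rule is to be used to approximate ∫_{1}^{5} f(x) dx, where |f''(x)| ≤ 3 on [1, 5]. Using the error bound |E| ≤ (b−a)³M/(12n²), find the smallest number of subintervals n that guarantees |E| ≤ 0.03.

Need 192/(12n²) ≤ 0.03.
n² ≥ 192/(12·0.03) = 533.333 ⇒ n ≥ 23.0940, so the smallest n is 24.

24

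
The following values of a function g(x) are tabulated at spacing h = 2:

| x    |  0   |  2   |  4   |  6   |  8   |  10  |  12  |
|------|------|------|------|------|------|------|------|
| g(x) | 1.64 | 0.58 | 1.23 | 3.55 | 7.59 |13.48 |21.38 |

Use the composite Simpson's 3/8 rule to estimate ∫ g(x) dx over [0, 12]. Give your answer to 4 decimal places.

74.0700

h = 2, n = 6.
(3h/8)·[y₀ + 3y₁ + 3y₂ + 2y₃ + 3y₄ + 3y₅ + y₆] = 0.75·(98.76) = 74.0700.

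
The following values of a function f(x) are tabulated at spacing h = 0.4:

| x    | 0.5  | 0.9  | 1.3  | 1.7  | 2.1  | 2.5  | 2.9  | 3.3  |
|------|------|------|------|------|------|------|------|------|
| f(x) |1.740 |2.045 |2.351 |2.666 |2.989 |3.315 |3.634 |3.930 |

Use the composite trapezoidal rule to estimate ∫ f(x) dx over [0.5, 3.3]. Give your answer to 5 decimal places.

h = 0.4, n = 7.
(h/2)·[y₀ + 2y₁ + 2y₂ + 2y₃ + 2y₄ + 2y₅ + 2y₆ + y₇] = 0.2·(39.670) = 7.93400.

7.93400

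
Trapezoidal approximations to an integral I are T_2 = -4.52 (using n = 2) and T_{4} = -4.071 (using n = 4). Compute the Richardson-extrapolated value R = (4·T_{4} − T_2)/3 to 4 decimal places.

-3.9213

R = (4·T_{4} − T_2) / 3 = (4·(-4.071) − (-4.52))/3 = (-11.764)/3 = -3.9213.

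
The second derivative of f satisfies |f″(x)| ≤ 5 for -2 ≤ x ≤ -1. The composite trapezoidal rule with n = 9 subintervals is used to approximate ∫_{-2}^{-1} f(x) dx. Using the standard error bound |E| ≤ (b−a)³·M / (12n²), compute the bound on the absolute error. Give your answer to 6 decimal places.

0.005144

|E| ≤ (1)³·5 / (12·9²) = 5/972 = 0.005144.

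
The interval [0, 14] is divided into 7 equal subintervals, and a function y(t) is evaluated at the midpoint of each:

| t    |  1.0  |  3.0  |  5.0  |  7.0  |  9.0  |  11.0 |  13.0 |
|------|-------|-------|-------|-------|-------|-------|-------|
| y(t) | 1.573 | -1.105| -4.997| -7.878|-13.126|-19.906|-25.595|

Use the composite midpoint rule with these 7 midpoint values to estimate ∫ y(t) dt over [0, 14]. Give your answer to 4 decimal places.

-142.0680

h = 2, n = 7.
h·[y(m₁) + y(m₂) + y(m₃) + y(m₄) + y(m₅) + y(m₆) + y(m₇)] = 2·(-71.034) = -142.0680.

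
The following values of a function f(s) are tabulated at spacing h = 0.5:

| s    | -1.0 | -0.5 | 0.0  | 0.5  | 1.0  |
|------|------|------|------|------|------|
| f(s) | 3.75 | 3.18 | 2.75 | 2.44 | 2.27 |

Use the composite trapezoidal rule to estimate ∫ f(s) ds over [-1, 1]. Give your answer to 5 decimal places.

5.69000

h = 0.5, n = 4.
(h/2)·[y₀ + 2y₁ + 2y₂ + 2y₃ + y₄] = 0.25·(22.76) = 5.69000.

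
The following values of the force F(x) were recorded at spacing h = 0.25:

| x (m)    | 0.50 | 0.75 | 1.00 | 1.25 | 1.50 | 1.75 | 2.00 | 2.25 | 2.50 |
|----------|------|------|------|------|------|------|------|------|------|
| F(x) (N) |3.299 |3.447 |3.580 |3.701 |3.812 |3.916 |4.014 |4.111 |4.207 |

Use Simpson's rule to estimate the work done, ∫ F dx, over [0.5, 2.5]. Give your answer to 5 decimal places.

7.58483

h = 0.25, n = 8.
(h/3)·[y₀ + 4y₁ + 2y₂ + 4y₃ + 2y₄ + 4y₅ + 2y₆ + 4y₇ + y₈] = 0.083333·(91.018) = 7.58483.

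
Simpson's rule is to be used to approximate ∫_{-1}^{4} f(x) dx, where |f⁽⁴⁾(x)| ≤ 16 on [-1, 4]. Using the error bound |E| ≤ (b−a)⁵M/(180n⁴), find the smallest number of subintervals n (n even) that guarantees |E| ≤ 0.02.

Need 50000/(180n⁴) ≤ 0.02.
n⁴ ≥ 50000/(180·0.02) = 13888.9 ⇒ n ≥ 10.8559, so the smallest even n is 12. (n must be even for Simpson's rule.)

12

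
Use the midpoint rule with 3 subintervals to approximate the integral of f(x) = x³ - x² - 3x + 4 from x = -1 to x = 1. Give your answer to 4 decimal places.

7.4074

h = (1 − (-1))/3 = 0.666667.
Midpoints m₁,…,m₃ = -0.666667, 0, 0.666667.
f(m₁)=5.259259, f(m₂)=4, f(m₃)=1.851852.
h·[f(m₁) + f(m₂) + f(m₃)] = 0.666667·(11.111111) = 7.4074.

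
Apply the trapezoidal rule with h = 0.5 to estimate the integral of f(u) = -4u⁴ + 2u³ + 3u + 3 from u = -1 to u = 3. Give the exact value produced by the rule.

-139.5

h = (3 − (-1))/8 = 0.5.
Nodes u₀,…,u₈ = -1, -0.5, 0, 0.5, 1, 1.5, 2, 2.5, 3.
f(u) = -4u⁴ + 2u³ + 3u + 3: f₀=-6, f₁=1, f₂=3, f₃=4.5, f₄=4, f₅=-6, f₆=-39, f₇=-114.5, f₈=-258.
(h/2)·[f₀ + 2f₁ + 2f₂ + 2f₃ + 2f₄ + 2f₅ + 2f₆ + 2f₇ + f₈] = 0.25·(-558) = -139.5.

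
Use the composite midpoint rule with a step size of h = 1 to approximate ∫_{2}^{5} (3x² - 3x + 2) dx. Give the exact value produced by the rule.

90.75

h = (5 − 2)/3 = 1.
Midpoints m₁,…,m₃ = 2.5, 3.5, 4.5.
f(m₁)=13.25, f(m₂)=28.25, f(m₃)=49.25.
h·[f(m₁) + f(m₂) + f(m₃)] = 1·(90.75) = 90.75.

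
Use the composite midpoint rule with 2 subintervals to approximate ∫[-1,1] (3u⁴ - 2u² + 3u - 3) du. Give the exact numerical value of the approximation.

h = (1 − (-1))/2 = 1.
Midpoints m₁,…,m₂ = -0.5, 0.5.
f(m₁)=-4.8125, f(m₂)=-1.8125.
h·[f(m₁) + f(m₂)] = 1·(-6.625) = -6.625.

-6.625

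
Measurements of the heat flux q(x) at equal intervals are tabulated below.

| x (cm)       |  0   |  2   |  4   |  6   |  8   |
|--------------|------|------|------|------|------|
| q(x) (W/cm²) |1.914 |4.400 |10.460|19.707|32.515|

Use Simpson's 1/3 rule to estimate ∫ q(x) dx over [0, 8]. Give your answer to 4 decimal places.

h = 2, n = 4.
(h/3)·[y₀ + 4y₁ + 2y₂ + 4y₃ + y₄] = 0.666667·(151.777) = 101.1847.

101.1847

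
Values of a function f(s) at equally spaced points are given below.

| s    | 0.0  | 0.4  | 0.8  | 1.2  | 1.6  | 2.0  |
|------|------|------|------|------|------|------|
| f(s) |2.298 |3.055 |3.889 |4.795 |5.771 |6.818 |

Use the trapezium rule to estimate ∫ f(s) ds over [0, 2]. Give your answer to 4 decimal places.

8.8272

h = 0.4, n = 5.
(h/2)·[y₀ + 2y₁ + 2y₂ + 2y₃ + 2y₄ + y₅] = 0.2·(44.136) = 8.8272.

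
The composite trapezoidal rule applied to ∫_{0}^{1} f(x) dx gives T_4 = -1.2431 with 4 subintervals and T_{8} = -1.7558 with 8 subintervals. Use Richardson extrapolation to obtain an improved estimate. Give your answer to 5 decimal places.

-1.92670

R = (4·T_{8} − T_4) / 3 = (4·(-1.7558) − (-1.2431))/3 = (-5.7801)/3 = -1.92670.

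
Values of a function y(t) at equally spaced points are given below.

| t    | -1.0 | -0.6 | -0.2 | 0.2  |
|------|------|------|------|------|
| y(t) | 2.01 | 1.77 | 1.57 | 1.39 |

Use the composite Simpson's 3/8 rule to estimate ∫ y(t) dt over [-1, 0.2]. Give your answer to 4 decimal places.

h = 0.4, n = 3.
(3h/8)·[y₀ + 3y₁ + 3y₂ + y₃] = 0.15·(13.42) = 2.0130.

2.0130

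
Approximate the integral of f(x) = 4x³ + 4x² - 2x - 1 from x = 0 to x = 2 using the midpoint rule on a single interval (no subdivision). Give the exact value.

10

M = (b−a)·f(1) = 2·(5) = 10.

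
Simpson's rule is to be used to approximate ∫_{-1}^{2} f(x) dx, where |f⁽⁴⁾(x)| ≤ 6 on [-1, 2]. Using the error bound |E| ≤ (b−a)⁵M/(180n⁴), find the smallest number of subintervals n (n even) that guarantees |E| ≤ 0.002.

8

Need 1458/(180n⁴) ≤ 0.002.
n⁴ ≥ 1458/(180·0.002) = 4050 ⇒ n ≥ 7.9774, so the smallest even n is 8. (n must be even for Simpson's rule.)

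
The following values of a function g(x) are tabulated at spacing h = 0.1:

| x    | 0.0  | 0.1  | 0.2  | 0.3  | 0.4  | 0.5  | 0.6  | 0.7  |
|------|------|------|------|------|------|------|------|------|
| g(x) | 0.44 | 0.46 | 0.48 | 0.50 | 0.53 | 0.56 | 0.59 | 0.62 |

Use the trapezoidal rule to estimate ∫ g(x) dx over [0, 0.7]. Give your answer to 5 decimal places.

0.36500

h = 0.1, n = 7.
(h/2)·[y₀ + 2y₁ + 2y₂ + 2y₃ + 2y₄ + 2y₅ + 2y₆ + y₇] = 0.05·(7.30) = 0.36500.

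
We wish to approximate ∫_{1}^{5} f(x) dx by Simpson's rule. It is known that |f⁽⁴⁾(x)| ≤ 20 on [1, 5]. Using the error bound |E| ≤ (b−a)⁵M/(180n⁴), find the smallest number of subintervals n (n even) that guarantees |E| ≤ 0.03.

8

Need 20480/(180n⁴) ≤ 0.03.
n⁴ ≥ 20480/(180·0.03) = 3792.59 ⇒ n ≥ 7.8475, so the smallest even n is 8. (n must be even for Simpson's rule.)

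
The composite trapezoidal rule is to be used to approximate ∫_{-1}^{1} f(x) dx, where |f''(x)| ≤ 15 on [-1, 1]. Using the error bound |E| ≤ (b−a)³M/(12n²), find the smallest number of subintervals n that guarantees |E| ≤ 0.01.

32

Need 120/(12n²) ≤ 0.01.
n² ≥ 120/(12·0.01) = 1000 ⇒ n ≥ 31.6228, so the smallest n is 32.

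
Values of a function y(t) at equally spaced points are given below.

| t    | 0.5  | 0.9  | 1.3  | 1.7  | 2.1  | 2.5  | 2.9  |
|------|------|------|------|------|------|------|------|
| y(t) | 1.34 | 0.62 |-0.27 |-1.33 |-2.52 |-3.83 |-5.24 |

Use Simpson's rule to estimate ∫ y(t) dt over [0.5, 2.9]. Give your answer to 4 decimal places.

h = 0.4, n = 6.
(h/3)·[y₀ + 4y₁ + 2y₂ + 4y₃ + 2y₄ + 4y₅ + y₆] = 0.133333·(-27.64) = -3.6853.

-3.6853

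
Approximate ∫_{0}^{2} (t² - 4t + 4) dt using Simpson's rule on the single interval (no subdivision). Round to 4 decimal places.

S = (b−a)/6 · [f(0) + 4f(1) + f(2)] = 0.333333·[4 + 4·1 + 0] = 2.6667.

2.6667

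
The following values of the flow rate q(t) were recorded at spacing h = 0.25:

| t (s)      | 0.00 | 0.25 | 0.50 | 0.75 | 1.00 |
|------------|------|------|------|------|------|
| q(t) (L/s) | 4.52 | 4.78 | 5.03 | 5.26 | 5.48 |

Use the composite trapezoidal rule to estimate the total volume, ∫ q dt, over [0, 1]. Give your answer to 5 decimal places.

5.01750

h = 0.25, n = 4.
(h/2)·[y₀ + 2y₁ + 2y₂ + 2y₃ + y₄] = 0.125·(40.14) = 5.01750.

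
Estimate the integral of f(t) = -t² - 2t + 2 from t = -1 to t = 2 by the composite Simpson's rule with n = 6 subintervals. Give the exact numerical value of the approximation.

h = (2 − (-1))/6 = 0.5.
Nodes t₀,…,t₆ = -1, -0.5, 0, 0.5, 1, 1.5, 2.
f(t) = -t² - 2t + 2: f₀=3, f₁=2.75, f₂=2, f₃=0.75, f₄=-1, f₅=-3.25, f₆=-6.
(h/3)·[f₀ + 4f₁ + 2f₂ + 4f₃ + 2f₄ + 4f₅ + f₆] = 0.166667·(0) = 0.

0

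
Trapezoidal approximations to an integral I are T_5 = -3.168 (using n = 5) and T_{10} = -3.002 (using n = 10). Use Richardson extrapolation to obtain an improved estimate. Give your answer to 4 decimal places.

R = (4·T_{10} − T_5) / 3 = (4·(-3.002) − (-3.168))/3 = (-8.840)/3 = -2.9467.

-2.9467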